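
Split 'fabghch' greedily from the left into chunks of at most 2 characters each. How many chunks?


'fabghch' has 7 characters.
Chunking with max size 2:
  Chunk 1: 'fa' (positions 0-1)
  Chunk 2: 'bg' (positions 2-3)
  Chunk 3: 'hc' (positions 4-5)
  Chunk 4: 'h' (positions 6-6)
Total chunks: ceil(7 / 2) = 4

4


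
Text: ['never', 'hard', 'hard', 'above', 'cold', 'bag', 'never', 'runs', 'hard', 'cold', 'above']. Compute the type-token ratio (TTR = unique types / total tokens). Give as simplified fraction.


Tokens: 11
Unique types: ('above', 'bag', 'cold', 'hard', 'never', 'runs') = 6
TTR = 6/11
Already in lowest terms.

6/11


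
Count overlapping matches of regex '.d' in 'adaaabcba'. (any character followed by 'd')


Pattern: .d means any character followed by 'd'.
Scanning 'adaaabcba' position-by-position:
  Pos 0: window 'ad' -> MATCH
  Pos 1: window 'da' -> no
  Pos 2: window 'aa' -> no
  Pos 3: window 'aa' -> no
  Pos 4: window 'ab' -> no
  Pos 5: window 'bc' -> no
  Pos 6: window 'cb' -> no
  Pos 7: window 'ba' -> no
  Pos 8: window 'a' -> no
Total matches: 1

1


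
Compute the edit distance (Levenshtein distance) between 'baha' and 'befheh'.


Building DP table for s1='baha' (len 4) and s2='befheh' (len 6):
       b  e  f  h  e  h
    0  1  2  3  4  5  6
  b 1  0  1  2  3  4  5
  a 2  1  1  2  3  4  5
  h 3  2  2  2  2  3  4
  a 4  3  3  3  3  3  4
Edit distance = dp[4][6] = 4

4


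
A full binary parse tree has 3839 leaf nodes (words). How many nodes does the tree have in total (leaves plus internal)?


Leaf nodes (terminals): 3839
Internal nodes = n - 1 = 3839 - 1 = 3838
Total = leaves + internal = 3839 + 3838 = 7677

7677


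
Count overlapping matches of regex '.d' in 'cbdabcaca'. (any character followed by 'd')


Pattern: .d means any character followed by 'd'.
Scanning 'cbdabcaca' position-by-position:
  Pos 0: window 'cb' -> no
  Pos 1: window 'bd' -> MATCH
  Pos 2: window 'da' -> no
  Pos 3: window 'ab' -> no
  Pos 4: window 'bc' -> no
  Pos 5: window 'ca' -> no
  Pos 6: window 'ac' -> no
  Pos 7: window 'ca' -> no
  Pos 8: window 'a' -> no
Total matches: 1

1


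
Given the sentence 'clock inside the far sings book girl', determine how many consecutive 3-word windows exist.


Word trigrams from [7] words:
  Trigram 1: (clock inside the)
  Trigram 2: (inside the far)
  Trigram 3: (the far sings)
  Trigram 4: (far sings book)
  Trigram 5: (sings book girl)
Total word trigrams: 7 - 2 = 5

5


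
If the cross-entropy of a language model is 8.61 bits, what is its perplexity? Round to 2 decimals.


Perplexity formula: PP = 2^H
H = 8.61
PP = 2^8.61
Decompose: 2^8.61 = 2^8 * 2^0.61
2^8 = 256, 2^0.61 ~ 1.5262592
PP ~ 256 * 1.5262592 = 390.7223552
Rounded to 2 decimals: 390.72

390.72


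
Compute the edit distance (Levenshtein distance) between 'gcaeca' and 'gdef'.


Building DP table for s1='gcaeca' (len 6) and s2='gdef' (len 4):
       g  d  e  f
    0  1  2  3  4
  g 1  0  1  2  3
  c 2  1  1  2  3
  a 3  2  2  2  3
  e 4  3  3  2  3
  c 5  4  4  3  3
  a 6  5  5  4  4
Edit distance = dp[6][4] = 4

4


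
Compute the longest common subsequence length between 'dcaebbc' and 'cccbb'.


DP table for LCS of 'dcaebbc' and 'cccbb':
       c  c  c  b  b
    0  0  0  0  0  0
  d 0  0  0  0  0  0
  c 0  1  1  1  1  1
  a 0  1  1  1  1  1
  e 0  1  1  1  1  1
  b 0  1  1  1  2  2
  b 0  1  1  1  2  3
  c 0  1  2  2  2  3
LCS: 'cbb'
LCS length = 3

3


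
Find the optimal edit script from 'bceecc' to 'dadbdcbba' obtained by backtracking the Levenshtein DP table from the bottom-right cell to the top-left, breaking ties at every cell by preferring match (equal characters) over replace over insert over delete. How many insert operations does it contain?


Edit distance = 8. Backtracking from cell (6, 9) with preference match > replace > insert > delete,
then listing the resulting alignment 'bceecc' -> 'dadbdcbba' left to right:
  Step 1: insert 'd' [insertion #1]
  Step 2: insert 'a' [insertion #2]
  Step 3: insert 'd' [insertion #3]
  Step 4: keep 'b'
  Step 5: replace c->d
  Step 6: replace e->c
  Step 7: replace e->b
  Step 8: replace c->b
  Step 9: replace c->a
Total insertions: 3

3


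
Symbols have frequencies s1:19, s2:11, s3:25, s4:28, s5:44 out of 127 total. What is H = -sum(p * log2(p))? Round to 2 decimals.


Computing entropy H = -sum(p_i * log2(p_i)):
  s1: p = 19/127 = 0.1496, -p*log2(p) = 0.4100
  s2: p = 11/127 = 0.0866, -p*log2(p) = 0.3057
  s3: p = 25/127 = 0.1969, -p*log2(p) = 0.4616
  s4: p = 28/127 = 0.2205, -p*log2(p) = 0.4809
  s5: p = 44/127 = 0.3465, -p*log2(p) = 0.5298
H = sum of terms = 2.1880
Rounded to 2 decimals: 2.19

2.19


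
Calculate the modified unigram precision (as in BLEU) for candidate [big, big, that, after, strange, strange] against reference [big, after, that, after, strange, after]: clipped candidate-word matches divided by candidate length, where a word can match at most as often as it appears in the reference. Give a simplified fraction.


Reference word counts: {'after': 3, 'big': 1, 'strange': 1, 'that': 1}
Checking each candidate word (with clipping):
  'big' -> in reference (ref count 1, used 1/1) -> match (matches: 1)
  'big' -> ref count 1 already used up (1/1) -> clipped, no match (matches: 1)
  'that' -> in reference (ref count 1, used 1/1) -> match (matches: 2)
  'after' -> in reference (ref count 3, used 1/3) -> match (matches: 3)
  'strange' -> in reference (ref count 1, used 1/1) -> match (matches: 4)
  'strange' -> ref count 1 already used up (1/1) -> clipped, no match (matches: 4)
Clipped matches: 4, Candidate length: 6
Precision = 4/6 = 2/3

2/3


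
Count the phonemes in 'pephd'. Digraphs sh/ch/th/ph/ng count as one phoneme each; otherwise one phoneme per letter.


Parsing 'pephd' greedily, digraphs first:
  'p' -> consonant phoneme (phonemes so far: 1)
  'e' -> vowel phoneme (phonemes so far: 2)
  'ph' -> digraph (1 consonant phoneme) (phonemes so far: 3)
  'd' -> consonant phoneme (phonemes so far: 4)
Total phonemes: 4

4


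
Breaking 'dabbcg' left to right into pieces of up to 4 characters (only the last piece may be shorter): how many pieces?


'dabbcg' has 6 characters.
Chunking with max size 4:
  Chunk 1: 'dabb' (positions 0-3)
  Chunk 2: 'cg' (positions 4-5)
Total chunks: ceil(6 / 4) = 2

2


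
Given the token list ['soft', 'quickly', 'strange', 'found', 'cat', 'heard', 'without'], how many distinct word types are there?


Listing all tokens and tracking unique types:
  Token 1: 'soft' -> NEW (unique so far: 1)
  Token 2: 'quickly' -> NEW (unique so far: 2)
  Token 3: 'strange' -> NEW (unique so far: 3)
  Token 4: 'found' -> NEW (unique so far: 4)
  Token 5: 'cat' -> NEW (unique so far: 5)
  Token 6: 'heard' -> NEW (unique so far: 6)
  Token 7: 'without' -> NEW (unique so far: 7)
Unique types: ('cat', 'found', 'heard', 'quickly', 'soft', 'strange', 'without')
Vocabulary size: 7

7


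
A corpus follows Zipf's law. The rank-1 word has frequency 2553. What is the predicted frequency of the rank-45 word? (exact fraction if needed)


Zipf's law: freq(rank) = f1 / rank
f1 = 2553, rank = 45
freq = 2553 / 45
GCD(2553, 45) = 3
Simplified: 851/15

851/15


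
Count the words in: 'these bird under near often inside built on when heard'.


Counting words by splitting on spaces:
  Word 1: 'these'
  Word 2: 'bird'
  Word 3: 'under'
  Word 4: 'near'
  Word 5: 'often'
  Word 6: 'inside'
  Word 7: 'built'
  Word 8: 'on'
  Word 9: 'when'
  Word 10: 'heard'
Total words: 10

10


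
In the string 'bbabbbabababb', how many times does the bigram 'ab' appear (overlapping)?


Scanning 'bbabbbabababb' for bigram 'ab':
  Position 0: 'bb' -> no
  Position 1: 'ba' -> no
  Position 2: 'ab' -> MATCH
  Position 3: 'bb' -> no
  Position 4: 'bb' -> no
  Position 5: 'ba' -> no
  Position 6: 'ab' -> MATCH
  Position 7: 'ba' -> no
  Position 8: 'ab' -> MATCH
  Position 9: 'ba' -> no
  Position 10: 'ab' -> MATCH
  Position 11: 'bb' -> no
Total matches: 4

4


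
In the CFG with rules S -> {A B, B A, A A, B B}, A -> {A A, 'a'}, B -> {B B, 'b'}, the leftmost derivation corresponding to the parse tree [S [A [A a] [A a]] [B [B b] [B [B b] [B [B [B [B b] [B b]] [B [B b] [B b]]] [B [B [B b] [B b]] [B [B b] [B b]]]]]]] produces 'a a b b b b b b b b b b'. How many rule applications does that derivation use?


Every bracketed nonterminal node [X ...] in the tree is produced by exactly one rule application.
Reading the tree off as a leftmost derivation:
  Step 1: S  =>  A B   (applied S -> A B)
  Step 2: A B  =>  A A B   (applied A -> A A)
  Step 3: A A B  =>  a A B   (applied A -> a)
  Step 4: a A B  =>  a a B   (applied A -> a)
  Step 5: a a B  =>  a a B B   (applied B -> B B)
  Step 6: a a B B  =>  a a b B   (applied B -> b)
  Step 7: a a b B  =>  a a b B B   (applied B -> B B)
  Step 8: a a b B B  =>  a a b b B   (applied B -> b)
  Step 9: a a b b B  =>  a a b b B B   (applied B -> B B)
  Step 10: a a b b B B  =>  a a b b B B B   (applied B -> B B)
  Step 11: a a b b B B B  =>  a a b b B B B B   (applied B -> B B)
  Step 12: a a b b B B B B  =>  a a b b b B B B   (applied B -> b)
  Step 13: a a b b b B B B  =>  a a b b b b B B   (applied B -> b)
  Step 14: a a b b b b B B  =>  a a b b b b B B B   (applied B -> B B)
  Step 15: a a b b b b B B B  =>  a a b b b b b B B   (applied B -> b)
  Step 16: a a b b b b b B B  =>  a a b b b b b b B   (applied B -> b)
  Step 17: a a b b b b b b B  =>  a a b b b b b b B B   (applied B -> B B)
  Step 18: a a b b b b b b B B  =>  a a b b b b b b B B B   (applied B -> B B)
  Step 19: a a b b b b b b B B B  =>  a a b b b b b b b B B   (applied B -> b)
  Step 20: a a b b b b b b b B B  =>  a a b b b b b b b b B   (applied B -> b)
  Step 21: a a b b b b b b b b B  =>  a a b b b b b b b b B B   (applied B -> B B)
  Step 22: a a b b b b b b b b B B  =>  a a b b b b b b b b b B   (applied B -> b)
  Step 23: a a b b b b b b b b b B  =>  a a b b b b b b b b b b   (applied B -> b)
Final yield: a a b b b b b b b b b b
Total rewrite steps: 23

23


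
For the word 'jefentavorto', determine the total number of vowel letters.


Scanning each character of 'jefentavorto':
  Position 1: 'j' -> consonant (running count: 0)
  Position 2: 'e' -> vowel (running count: 1)
  Position 3: 'f' -> consonant (running count: 1)
  Position 4: 'e' -> vowel (running count: 2)
  Position 5: 'n' -> consonant (running count: 2)
  Position 6: 't' -> consonant (running count: 2)
  Position 7: 'a' -> vowel (running count: 3)
  Position 8: 'v' -> consonant (running count: 3)
  Position 9: 'o' -> vowel (running count: 4)
  Position 10: 'r' -> consonant (running count: 4)
  Position 11: 't' -> consonant (running count: 4)
  Position 12: 'o' -> vowel (running count: 5)
Total vowels: 5

5


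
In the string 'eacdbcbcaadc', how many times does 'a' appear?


Scanning 'eacdbcbcaadc' for 'a':
  Position 1: 'a' -> MATCH (count: 1)
  Position 8: 'a' -> MATCH (count: 2)
  Position 9: 'a' -> MATCH (count: 3)
Total occurrences of 'a': 3

3


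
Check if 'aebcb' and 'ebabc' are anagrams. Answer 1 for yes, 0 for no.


Sort characters of 'aebcb': 'abbce'
Sort characters of 'ebabc': 'abbce'
Sorted forms match -> they ARE anagrams
Result: 1

1


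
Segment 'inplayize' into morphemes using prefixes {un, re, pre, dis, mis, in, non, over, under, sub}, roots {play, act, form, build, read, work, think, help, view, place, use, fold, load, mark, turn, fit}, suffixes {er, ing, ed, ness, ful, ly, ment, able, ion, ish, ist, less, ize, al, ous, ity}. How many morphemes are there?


Segmenting 'inplayize' against the inventory:
  'in' -> prefix (morpheme 1)
  'play' -> root (morpheme 2)
  'ize' -> suffix (morpheme 3)
Total morphemes: 3

3


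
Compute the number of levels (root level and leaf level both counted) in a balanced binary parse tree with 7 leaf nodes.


In a balanced binary tree with n leaves the deepest leaf is ceil(log2(n)) edges below the root,
so counting node levels inclusive of root and leaves gives ceil(log2(n)) + 1 levels.
log2(7) = 2.8074
ceil(2.8074) = 3
levels = 3 + 1 = 4

4


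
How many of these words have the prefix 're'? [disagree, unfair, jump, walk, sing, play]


Checking each word for prefix 're':
  'disagree' -> no (count: 0)
  'unfair' -> no (count: 0)
  'jump' -> no (count: 0)
  'walk' -> no (count: 0)
  'sing' -> no (count: 0)
  'play' -> no (count: 0)
Total with prefix 're': 0

0


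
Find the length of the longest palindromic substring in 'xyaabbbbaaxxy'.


Scanning 'xyaabbbbaaxxy' for palindromic substrings.
Substring at positions 2-9: 'aabbbbaa'.
Check: reverse('aabbbbaa') = 'aabbbbaa' -> palindrome confirmed.
Neighbouring characters ('y' / 'x') break symmetry, so it cannot extend further.
No longer palindromic substring exists; longest length = 8

8


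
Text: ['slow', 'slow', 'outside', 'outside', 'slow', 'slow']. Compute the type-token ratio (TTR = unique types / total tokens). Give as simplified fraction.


Tokens: 6
Unique types: ('outside', 'slow') = 2
TTR = 2/6
Simplify: divide both by 2 -> 1/3
TTR = 1/3

1/3


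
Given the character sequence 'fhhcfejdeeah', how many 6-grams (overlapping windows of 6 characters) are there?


String 'fhhcfejdeeah' has length L = 12.
Number of overlapping n-grams = L - n + 1
Substituting: 12 - 6 + 1 = 7

7


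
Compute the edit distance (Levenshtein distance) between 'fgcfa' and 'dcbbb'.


Building DP table for s1='fgcfa' (len 5) and s2='dcbbb' (len 5):
       d  c  b  b  b
    0  1  2  3  4  5
  f 1  1  2  3  4  5
  g 2  2  2  3  4  5
  c 3  3  2  3  4  5
  f 4  4  3  3  4  5
  a 5  5  4  4  4  5
Edit distance = dp[5][5] = 5

5


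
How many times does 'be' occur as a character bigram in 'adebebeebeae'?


Scanning 'adebebeebeae' for bigram 'be':
  Position 0: 'ad' -> no
  Position 1: 'de' -> no
  Position 2: 'eb' -> no
  Position 3: 'be' -> MATCH
  Position 4: 'eb' -> no
  Position 5: 'be' -> MATCH
  Position 6: 'ee' -> no
  Position 7: 'eb' -> no
  Position 8: 'be' -> MATCH
  Position 9: 'ea' -> no
  Position 10: 'ae' -> no
Total matches: 3

3


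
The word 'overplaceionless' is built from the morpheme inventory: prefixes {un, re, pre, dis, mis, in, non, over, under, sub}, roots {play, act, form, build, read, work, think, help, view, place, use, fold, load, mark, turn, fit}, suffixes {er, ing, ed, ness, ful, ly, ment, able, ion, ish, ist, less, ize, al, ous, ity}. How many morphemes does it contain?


Segmenting 'overplaceionless' against the inventory:
  'over' -> prefix (morpheme 1)
  'place' -> root (morpheme 2)
  'ion' -> suffix (morpheme 3)
  'less' -> suffix (morpheme 4)
Total morphemes: 4

4


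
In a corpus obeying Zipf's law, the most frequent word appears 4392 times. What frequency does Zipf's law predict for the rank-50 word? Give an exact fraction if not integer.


Zipf's law: freq(rank) = f1 / rank
f1 = 4392, rank = 50
freq = 4392 / 50
GCD(4392, 50) = 2
Simplified: 2196/25

2196/25


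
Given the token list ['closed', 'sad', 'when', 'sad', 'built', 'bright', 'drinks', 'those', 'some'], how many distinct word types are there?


Listing all tokens and tracking unique types:
  Token 1: 'closed' -> NEW (unique so far: 1)
  Token 2: 'sad' -> NEW (unique so far: 2)
  Token 3: 'when' -> NEW (unique so far: 3)
  Token 4: 'sad' -> duplicate (unique so far: 3)
  Token 5: 'built' -> NEW (unique so far: 4)
  Token 6: 'bright' -> NEW (unique so far: 5)
  Token 7: 'drinks' -> NEW (unique so far: 6)
  Token 8: 'those' -> NEW (unique so far: 7)
  Token 9: 'some' -> NEW (unique so far: 8)
Unique types: ('bright', 'built', 'closed', 'drinks', 'sad', 'some', 'those', 'when')
Vocabulary size: 8

8


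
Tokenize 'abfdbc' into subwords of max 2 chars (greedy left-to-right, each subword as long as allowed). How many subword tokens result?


'abfdbc' has 6 characters.
Chunking with max size 2:
  Chunk 1: 'ab' (positions 0-1)
  Chunk 2: 'fd' (positions 2-3)
  Chunk 3: 'bc' (positions 4-5)
Total chunks: ceil(6 / 2) = 3

3


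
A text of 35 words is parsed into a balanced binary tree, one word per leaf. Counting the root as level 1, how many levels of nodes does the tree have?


In a balanced binary tree with n leaves the deepest leaf is ceil(log2(n)) edges below the root,
so counting node levels inclusive of root and leaves gives ceil(log2(n)) + 1 levels.
log2(35) = 5.1293
ceil(5.1293) = 6
levels = 6 + 1 = 7

7


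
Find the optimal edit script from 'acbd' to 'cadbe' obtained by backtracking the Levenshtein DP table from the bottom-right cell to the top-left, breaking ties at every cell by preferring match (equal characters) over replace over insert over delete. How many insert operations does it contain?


Edit distance = 3. Backtracking from cell (4, 5) with preference match > replace > insert > delete,
then listing the resulting alignment 'acbd' -> 'cadbe' left to right:
  Step 1: insert 'c' [insertion #1]
  Step 2: keep 'a'
  Step 3: replace c->d
  Step 4: keep 'b'
  Step 5: replace d->e
Total insertions: 1

1


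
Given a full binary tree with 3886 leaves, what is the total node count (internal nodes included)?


Leaf nodes (terminals): 3886
Internal nodes = n - 1 = 3886 - 1 = 3885
Total = leaves + internal = 3886 + 3885 = 7771

7771


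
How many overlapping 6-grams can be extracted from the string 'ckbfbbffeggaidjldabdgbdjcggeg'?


String 'ckbfbbffeggaidjldabdgbdjcggeg' has length L = 29.
Number of overlapping n-grams = L - n + 1
Substituting: 29 - 6 + 1 = 24

24


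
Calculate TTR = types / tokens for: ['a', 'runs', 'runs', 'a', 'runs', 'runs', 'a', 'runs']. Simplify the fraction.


Tokens: 8
Unique types: ('a', 'runs') = 2
TTR = 2/8
Simplify: divide both by 2 -> 1/4
TTR = 1/4

1/4


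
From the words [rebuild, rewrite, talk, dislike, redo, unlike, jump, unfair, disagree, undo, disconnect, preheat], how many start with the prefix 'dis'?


Checking each word for prefix 'dis':
  'rebuild' -> no (count: 0)
  'rewrite' -> no (count: 0)
  'talk' -> no (count: 0)
  'dislike' -> YES, starts with 'dis' (count: 1)
  'redo' -> no (count: 1)
  'unlike' -> no (count: 1)
  'jump' -> no (count: 1)
  'unfair' -> no (count: 1)
  'disagree' -> YES, starts with 'dis' (count: 2)
  'undo' -> no (count: 2)
  'disconnect' -> YES, starts with 'dis' (count: 3)
  'preheat' -> no (count: 3)
Total with prefix 'dis': 3

3


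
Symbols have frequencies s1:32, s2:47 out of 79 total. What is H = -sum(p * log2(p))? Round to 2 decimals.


Computing entropy H = -sum(p_i * log2(p_i)):
  s1: p = 32/79 = 0.4051, -p*log2(p) = 0.5281
  s2: p = 47/79 = 0.5949, -p*log2(p) = 0.4457
H = sum of terms = 0.9738
Rounded to 2 decimals: 0.97

0.97


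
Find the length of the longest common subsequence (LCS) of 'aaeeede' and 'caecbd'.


DP table for LCS of 'aaeeede' and 'caecbd':
       c  a  e  c  b  d
    0  0  0  0  0  0  0
  a 0  0  1  1  1  1  1
  a 0  0  1  1  1  1  1
  e 0  0  1  2  2  2  2
  e 0  0  1  2  2  2  2
  e 0  0  1  2  2  2  2
  d 0  0  1  2  2  2  3
  e 0  0  1  2  2  2  3
LCS: 'aed'
LCS length = 3

3


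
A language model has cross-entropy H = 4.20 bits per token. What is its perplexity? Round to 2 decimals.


Perplexity formula: PP = 2^H
H = 4.20
PP = 2^4.20
Decompose: 2^4.20 = 2^4 * 2^0.20
2^4 = 16, 2^0.20 ~ 1.1486984
PP ~ 16 * 1.1486984 = 18.3791744
Rounded to 2 decimals: 18.38

18.38


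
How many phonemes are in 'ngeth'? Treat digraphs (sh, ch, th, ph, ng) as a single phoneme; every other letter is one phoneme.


Parsing 'ngeth' greedily, digraphs first:
  'ng' -> digraph (1 consonant phoneme) (phonemes so far: 1)
  'e' -> vowel phoneme (phonemes so far: 2)
  'th' -> digraph (1 consonant phoneme) (phonemes so far: 3)
Total phonemes: 3

3


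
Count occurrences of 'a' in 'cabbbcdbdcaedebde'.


Scanning 'cabbbcdbdcaedebde' for 'a':
  Position 1: 'a' -> MATCH (count: 1)
  Position 10: 'a' -> MATCH (count: 2)
Total occurrences of 'a': 2

2


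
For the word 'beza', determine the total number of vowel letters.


Scanning each character of 'beza':
  Position 1: 'b' -> consonant (running count: 0)
  Position 2: 'e' -> vowel (running count: 1)
  Position 3: 'z' -> consonant (running count: 1)
  Position 4: 'a' -> vowel (running count: 2)
Total vowels: 2

2


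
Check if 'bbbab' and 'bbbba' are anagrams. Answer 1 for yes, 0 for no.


Sort characters of 'bbbab': 'abbbb'
Sort characters of 'bbbba': 'abbbb'
Sorted forms match -> they ARE anagrams
Result: 1

1


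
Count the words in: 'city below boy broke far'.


Counting words by splitting on spaces:
  Word 1: 'city'
  Word 2: 'below'
  Word 3: 'boy'
  Word 4: 'broke'
  Word 5: 'far'
Total words: 5

5


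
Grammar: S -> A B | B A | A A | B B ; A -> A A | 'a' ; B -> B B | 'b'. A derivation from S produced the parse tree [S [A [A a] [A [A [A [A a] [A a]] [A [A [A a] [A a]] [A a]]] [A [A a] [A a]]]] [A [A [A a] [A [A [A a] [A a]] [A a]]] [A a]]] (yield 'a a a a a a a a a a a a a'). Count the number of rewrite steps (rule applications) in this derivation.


Every bracketed nonterminal node [X ...] in the tree is produced by exactly one rule application.
Reading the tree off as a leftmost derivation:
  Step 1: S  =>  A A   (applied S -> A A)
  Step 2: A A  =>  A A A   (applied A -> A A)
  Step 3: A A A  =>  a A A   (applied A -> a)
  Step 4: a A A  =>  a A A A   (applied A -> A A)
  Step 5: a A A A  =>  a A A A A   (applied A -> A A)
  Step 6: a A A A A  =>  a A A A A A   (applied A -> A A)
  Step 7: a A A A A A  =>  a a A A A A   (applied A -> a)
  Step 8: a a A A A A  =>  a a a A A A   (applied A -> a)
  Step 9: a a a A A A  =>  a a a A A A A   (applied A -> A A)
  Step 10: a a a A A A A  =>  a a a A A A A A   (applied A -> A A)
  Step 11: a a a A A A A A  =>  a a a a A A A A   (applied A -> a)
  Step 12: a a a a A A A A  =>  a a a a a A A A   (applied A -> a)
  Step 13: a a a a a A A A  =>  a a a a a a A A   (applied A -> a)
  Step 14: a a a a a a A A  =>  a a a a a a A A A   (applied A -> A A)
  Step 15: a a a a a a A A A  =>  a a a a a a a A A   (applied A -> a)
  Step 16: a a a a a a a A A  =>  a a a a a a a a A   (applied A -> a)
  Step 17: a a a a a a a a A  =>  a a a a a a a a A A   (applied A -> A A)
  Step 18: a a a a a a a a A A  =>  a a a a a a a a A A A   (applied A -> A A)
  Step 19: a a a a a a a a A A A  =>  a a a a a a a a a A A   (applied A -> a)
  Step 20: a a a a a a a a a A A  =>  a a a a a a a a a A A A   (applied A -> A A)
  Step 21: a a a a a a a a a A A A  =>  a a a a a a a a a A A A A   (applied A -> A A)
  Step 22: a a a a a a a a a A A A A  =>  a a a a a a a a a a A A A   (applied A -> a)
  Step 23: a a a a a a a a a a A A A  =>  a a a a a a a a a a a A A   (applied A -> a)
  Step 24: a a a a a a a a a a a A A  =>  a a a a a a a a a a a a A   (applied A -> a)
  Step 25: a a a a a a a a a a a a A  =>  a a a a a a a a a a a a a   (applied A -> a)
Final yield: a a a a a a a a a a a a a
Total rewrite steps: 25

25


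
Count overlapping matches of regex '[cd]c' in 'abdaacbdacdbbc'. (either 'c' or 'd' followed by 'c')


Pattern: [cd]c means either 'c' or 'd' followed by 'c'.
Scanning 'abdaacbdacdbbc' position-by-position:
  Pos 0: window 'ab' -> no
  Pos 1: window 'bd' -> no
  Pos 2: window 'da' -> no
  Pos 3: window 'aa' -> no
  Pos 4: window 'ac' -> no
  Pos 5: window 'cb' -> no
  Pos 6: window 'bd' -> no
  Pos 7: window 'da' -> no
  Pos 8: window 'ac' -> no
  Pos 9: window 'cd' -> no
  Pos 10: window 'db' -> no
  Pos 11: window 'bb' -> no
  Pos 12: window 'bc' -> no
  Pos 13: window 'c' -> no
Total matches: 0

0


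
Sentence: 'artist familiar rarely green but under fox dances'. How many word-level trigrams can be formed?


Word trigrams from [8] words:
  Trigram 1: (artist familiar rarely)
  Trigram 2: (familiar rarely green)
  Trigram 3: (rarely green but)
  Trigram 4: (green but under)
  Trigram 5: (but under fox)
  Trigram 6: (under fox dances)
Total word trigrams: 8 - 2 = 6

6


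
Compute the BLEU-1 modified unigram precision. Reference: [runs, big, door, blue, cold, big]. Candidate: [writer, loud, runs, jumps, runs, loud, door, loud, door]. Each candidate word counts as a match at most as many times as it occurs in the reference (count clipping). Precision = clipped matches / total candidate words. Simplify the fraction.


Reference word counts: {'big': 2, 'blue': 1, 'cold': 1, 'door': 1, 'runs': 1}
Checking each candidate word (with clipping):
  'writer' -> not in reference -> no match (matches: 0)
  'loud' -> not in reference -> no match (matches: 0)
  'runs' -> in reference (ref count 1, used 1/1) -> match (matches: 1)
  'jumps' -> not in reference -> no match (matches: 1)
  'runs' -> ref count 1 already used up (1/1) -> clipped, no match (matches: 1)
  'loud' -> not in reference -> no match (matches: 1)
  'door' -> in reference (ref count 1, used 1/1) -> match (matches: 2)
  'loud' -> not in reference -> no match (matches: 2)
  'door' -> ref count 1 already used up (1/1) -> clipped, no match (matches: 2)
Clipped matches: 2, Candidate length: 9
Precision = 2/9

2/9


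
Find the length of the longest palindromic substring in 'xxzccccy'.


Scanning 'xxzccccy' for palindromic substrings.
Substring at positions 3-6: 'cccc'.
Check: reverse('cccc') = 'cccc' -> palindrome confirmed.
Neighbouring characters ('z' / 'y') break symmetry, so it cannot extend further.
No longer palindromic substring exists; longest length = 4

4


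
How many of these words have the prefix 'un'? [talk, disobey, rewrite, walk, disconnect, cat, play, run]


Checking each word for prefix 'un':
  'talk' -> no (count: 0)
  'disobey' -> no (count: 0)
  'rewrite' -> no (count: 0)
  'walk' -> no (count: 0)
  'disconnect' -> no (count: 0)
  'cat' -> no (count: 0)
  'play' -> no (count: 0)
  'run' -> no (count: 0)
Total with prefix 'un': 0

0


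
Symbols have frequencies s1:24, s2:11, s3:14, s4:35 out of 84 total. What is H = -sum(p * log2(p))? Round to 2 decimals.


Computing entropy H = -sum(p_i * log2(p_i)):
  s1: p = 24/84 = 0.2857, -p*log2(p) = 0.5164
  s2: p = 11/84 = 0.1310, -p*log2(p) = 0.3841
  s3: p = 14/84 = 0.1667, -p*log2(p) = 0.4308
  s4: p = 35/84 = 0.4167, -p*log2(p) = 0.5263
H = sum of terms = 1.8576
Rounded to 2 decimals: 1.86

1.86


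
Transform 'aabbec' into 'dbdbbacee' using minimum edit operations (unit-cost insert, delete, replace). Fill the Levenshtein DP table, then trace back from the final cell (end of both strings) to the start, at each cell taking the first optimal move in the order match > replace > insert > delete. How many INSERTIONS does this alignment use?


Edit distance = 6. Backtracking from cell (6, 9) with preference match > replace > insert > delete,
then listing the resulting alignment 'aabbec' -> 'dbdbbacee' left to right:
  Step 1: insert 'd' [insertion #1]
  Step 2: replace a->b
  Step 3: replace a->d
  Step 4: keep 'b'
  Step 5: keep 'b'
  Step 6: insert 'a' [insertion #2]
  Step 7: insert 'c' [insertion #3]
  Step 8: keep 'e'
  Step 9: replace c->e
Total insertions: 3

3


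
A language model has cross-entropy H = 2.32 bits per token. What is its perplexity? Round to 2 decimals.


Perplexity formula: PP = 2^H
H = 2.32
PP = 2^2.32
Decompose: 2^2.32 = 2^2 * 2^0.32
2^2 = 4, 2^0.32 ~ 1.2483305
PP ~ 4 * 1.2483305 = 4.9933220
Rounded to 2 decimals: 4.99

4.99


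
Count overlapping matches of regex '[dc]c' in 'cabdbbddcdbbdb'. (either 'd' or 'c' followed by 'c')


Pattern: [dc]c means either 'd' or 'c' followed by 'c'.
Scanning 'cabdbbddcdbbdb' position-by-position:
  Pos 0: window 'ca' -> no
  Pos 1: window 'ab' -> no
  Pos 2: window 'bd' -> no
  Pos 3: window 'db' -> no
  Pos 4: window 'bb' -> no
  Pos 5: window 'bd' -> no
  Pos 6: window 'dd' -> no
  Pos 7: window 'dc' -> MATCH
  Pos 8: window 'cd' -> no
  Pos 9: window 'db' -> no
  Pos 10: window 'bb' -> no
  Pos 11: window 'bd' -> no
  Pos 12: window 'db' -> no
  Pos 13: window 'b' -> no
Total matches: 1

1


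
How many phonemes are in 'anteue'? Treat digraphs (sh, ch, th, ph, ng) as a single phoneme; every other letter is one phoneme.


Parsing 'anteue' greedily, digraphs first:
  'a' -> vowel phoneme (phonemes so far: 1)
  'n' -> consonant phoneme (phonemes so far: 2)
  't' -> consonant phoneme (phonemes so far: 3)
  'e' -> vowel phoneme (phonemes so far: 4)
  'u' -> vowel phoneme (phonemes so far: 5)
  'e' -> vowel phoneme (phonemes so far: 6)
Total phonemes: 6

6


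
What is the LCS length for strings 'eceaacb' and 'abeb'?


DP table for LCS of 'eceaacb' and 'abeb':
       a  b  e  b
    0  0  0  0  0
  e 0  0  0  1  1
  c 0  0  0  1  1
  e 0  0  0  1  1
  a 0  1  1  1  1
  a 0  1  1  1  1
  c 0  1  1  1  1
  b 0  1  2  2  2
LCS: 'eb'
LCS length = 2

2


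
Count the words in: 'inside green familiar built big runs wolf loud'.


Counting words by splitting on spaces:
  Word 1: 'inside'
  Word 2: 'green'
  Word 3: 'familiar'
  Word 4: 'built'
  Word 5: 'big'
  Word 6: 'runs'
  Word 7: 'wolf'
  Word 8: 'loud'
Total words: 8

8


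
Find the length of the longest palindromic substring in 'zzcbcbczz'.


Scanning 'zzcbcbczz' for palindromic substrings.
Substring at positions 0-8: 'zzcbcbczz'.
Check: reverse('zzcbcbczz') = 'zzcbcbczz' -> palindrome confirmed.
No longer palindromic substring exists; longest length = 9

9


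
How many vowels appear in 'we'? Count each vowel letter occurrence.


Scanning each character of 'we':
  Position 1: 'w' -> consonant (running count: 0)
  Position 2: 'e' -> vowel (running count: 1)
Total vowels: 1

1


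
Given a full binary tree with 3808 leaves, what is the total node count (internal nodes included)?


Leaf nodes (terminals): 3808
Internal nodes = n - 1 = 3808 - 1 = 3807
Total = leaves + internal = 3808 + 3807 = 7615

7615


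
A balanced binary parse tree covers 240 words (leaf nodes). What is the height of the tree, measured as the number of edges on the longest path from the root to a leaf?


In a balanced binary tree with n leaves the deepest leaf is ceil(log2(n)) edges below the root.
log2(240) = 7.9069
ceil(7.9069) = 8
height (edges) = 8

8


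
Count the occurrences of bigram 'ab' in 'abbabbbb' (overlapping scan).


Scanning 'abbabbbb' for bigram 'ab':
  Position 0: 'ab' -> MATCH
  Position 1: 'bb' -> no
  Position 2: 'ba' -> no
  Position 3: 'ab' -> MATCH
  Position 4: 'bb' -> no
  Position 5: 'bb' -> no
  Position 6: 'bb' -> no
Total matches: 2

2


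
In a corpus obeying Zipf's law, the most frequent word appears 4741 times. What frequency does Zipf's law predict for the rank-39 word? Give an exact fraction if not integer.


Zipf's law: freq(rank) = f1 / rank
f1 = 4741, rank = 39
freq = 4741 / 39
GCD(4741, 39) = 1
Simplified: 4741/39

4741/39


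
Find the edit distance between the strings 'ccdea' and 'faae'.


Building DP table for s1='ccdea' (len 5) and s2='faae' (len 4):
       f  a  a  e
    0  1  2  3  4
  c 1  1  2  3  4
  c 2  2  2  3  4
  d 3  3  3  3  4
  e 4  4  4  4  3
  a 5  5  4  4  4
Edit distance = dp[5][4] = 4

4


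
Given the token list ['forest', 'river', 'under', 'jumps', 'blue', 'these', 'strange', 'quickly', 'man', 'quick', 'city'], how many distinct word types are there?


Listing all tokens and tracking unique types:
  Token 1: 'forest' -> NEW (unique so far: 1)
  Token 2: 'river' -> NEW (unique so far: 2)
  Token 3: 'under' -> NEW (unique so far: 3)
  Token 4: 'jumps' -> NEW (unique so far: 4)
  Token 5: 'blue' -> NEW (unique so far: 5)
  Token 6: 'these' -> NEW (unique so far: 6)
  Token 7: 'strange' -> NEW (unique so far: 7)
  Token 8: 'quickly' -> NEW (unique so far: 8)
  Token 9: 'man' -> NEW (unique so far: 9)
  Token 10: 'quick' -> NEW (unique so far: 10)
  Token 11: 'city' -> NEW (unique so far: 11)
Unique types: ('blue', 'city', 'forest', 'jumps', 'man', 'quick', 'quickly', 'river', 'strange', 'these', 'under')
Vocabulary size: 11

11


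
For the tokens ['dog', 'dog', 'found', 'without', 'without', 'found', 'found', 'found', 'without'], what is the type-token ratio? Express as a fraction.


Tokens: 9
Unique types: ('dog', 'found', 'without') = 3
TTR = 3/9
Simplify: divide both by 3 -> 1/3
TTR = 1/3

1/3


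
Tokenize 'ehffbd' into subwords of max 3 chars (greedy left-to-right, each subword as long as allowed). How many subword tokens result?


'ehffbd' has 6 characters.
Chunking with max size 3:
  Chunk 1: 'ehf' (positions 0-2)
  Chunk 2: 'fbd' (positions 3-5)
Total chunks: ceil(6 / 3) = 2

2


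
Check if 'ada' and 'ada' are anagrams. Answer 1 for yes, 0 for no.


Sort characters of 'ada': 'aad'
Sort characters of 'ada': 'aad'
Sorted forms match -> they ARE anagrams
Result: 1

1


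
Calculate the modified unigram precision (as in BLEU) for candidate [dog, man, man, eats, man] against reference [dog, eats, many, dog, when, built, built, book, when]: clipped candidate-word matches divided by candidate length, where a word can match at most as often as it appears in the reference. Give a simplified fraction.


Reference word counts: {'book': 1, 'built': 2, 'dog': 2, 'eats': 1, 'many': 1, 'when': 2}
Checking each candidate word (with clipping):
  'dog' -> in reference (ref count 2, used 1/2) -> match (matches: 1)
  'man' -> not in reference -> no match (matches: 1)
  'man' -> not in reference -> no match (matches: 1)
  'eats' -> in reference (ref count 1, used 1/1) -> match (matches: 2)
  'man' -> not in reference -> no match (matches: 2)
Clipped matches: 2, Candidate length: 5
Precision = 2/5

2/5


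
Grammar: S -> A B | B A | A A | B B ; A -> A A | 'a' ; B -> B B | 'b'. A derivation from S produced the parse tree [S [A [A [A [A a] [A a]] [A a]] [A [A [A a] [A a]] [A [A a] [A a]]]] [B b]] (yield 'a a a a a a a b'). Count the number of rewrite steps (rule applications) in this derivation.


Every bracketed nonterminal node [X ...] in the tree is produced by exactly one rule application.
Reading the tree off as a leftmost derivation:
  Step 1: S  =>  A B   (applied S -> A B)
  Step 2: A B  =>  A A B   (applied A -> A A)
  Step 3: A A B  =>  A A A B   (applied A -> A A)
  Step 4: A A A B  =>  A A A A B   (applied A -> A A)
  Step 5: A A A A B  =>  a A A A B   (applied A -> a)
  Step 6: a A A A B  =>  a a A A B   (applied A -> a)
  Step 7: a a A A B  =>  a a a A B   (applied A -> a)
  Step 8: a a a A B  =>  a a a A A B   (applied A -> A A)
  Step 9: a a a A A B  =>  a a a A A A B   (applied A -> A A)
  Step 10: a a a A A A B  =>  a a a a A A B   (applied A -> a)
  Step 11: a a a a A A B  =>  a a a a a A B   (applied A -> a)
  Step 12: a a a a a A B  =>  a a a a a A A B   (applied A -> A A)
  Step 13: a a a a a A A B  =>  a a a a a a A B   (applied A -> a)
  Step 14: a a a a a a A B  =>  a a a a a a a B   (applied A -> a)
  Step 15: a a a a a a a B  =>  a a a a a a a b   (applied B -> b)
Final yield: a a a a a a a b
Total rewrite steps: 15

15


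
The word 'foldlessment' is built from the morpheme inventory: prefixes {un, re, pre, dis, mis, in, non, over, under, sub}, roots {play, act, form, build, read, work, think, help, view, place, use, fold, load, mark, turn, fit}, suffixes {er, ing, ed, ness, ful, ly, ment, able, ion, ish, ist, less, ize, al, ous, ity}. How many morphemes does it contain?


Segmenting 'foldlessment' against the inventory:
  'fold' -> root (morpheme 1)
  'less' -> suffix (morpheme 2)
  'ment' -> suffix (morpheme 3)
Total morphemes: 3

3


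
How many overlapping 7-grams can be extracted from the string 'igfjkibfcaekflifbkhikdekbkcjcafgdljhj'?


String 'igfjkibfcaekflifbkhikdekbkcjcafgdljhj' has length L = 37.
Number of overlapping n-grams = L - n + 1
Substituting: 37 - 7 + 1 = 31

31


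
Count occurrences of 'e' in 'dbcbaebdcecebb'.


Scanning 'dbcbaebdcecebb' for 'e':
  Position 5: 'e' -> MATCH (count: 1)
  Position 9: 'e' -> MATCH (count: 2)
  Position 11: 'e' -> MATCH (count: 3)
Total occurrences of 'e': 3

3


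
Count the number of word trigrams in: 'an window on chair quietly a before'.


Word trigrams from [7] words:
  Trigram 1: (an window on)
  Trigram 2: (window on chair)
  Trigram 3: (on chair quietly)
  Trigram 4: (chair quietly a)
  Trigram 5: (quietly a before)
Total word trigrams: 7 - 2 = 5

5


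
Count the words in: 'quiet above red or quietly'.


Counting words by splitting on spaces:
  Word 1: 'quiet'
  Word 2: 'above'
  Word 3: 'red'
  Word 4: 'or'
  Word 5: 'quietly'
Total words: 5

5


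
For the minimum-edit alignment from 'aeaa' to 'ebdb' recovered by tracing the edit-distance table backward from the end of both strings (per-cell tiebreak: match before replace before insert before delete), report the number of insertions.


Edit distance = 4. Backtracking from cell (4, 4) with preference match > replace > insert > delete,
then listing the resulting alignment 'aeaa' -> 'ebdb' left to right:
  Step 1: replace a->e
  Step 2: replace e->b
  Step 3: replace a->d
  Step 4: replace a->b
Total insertions: 0

0


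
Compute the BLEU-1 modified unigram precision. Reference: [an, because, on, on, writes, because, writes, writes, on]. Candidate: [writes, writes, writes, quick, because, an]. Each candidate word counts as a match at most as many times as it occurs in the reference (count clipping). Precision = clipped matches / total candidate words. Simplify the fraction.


Reference word counts: {'an': 1, 'because': 2, 'on': 3, 'writes': 3}
Checking each candidate word (with clipping):
  'writes' -> in reference (ref count 3, used 1/3) -> match (matches: 1)
  'writes' -> in reference (ref count 3, used 2/3) -> match (matches: 2)
  'writes' -> in reference (ref count 3, used 3/3) -> match (matches: 3)
  'quick' -> not in reference -> no match (matches: 3)
  'because' -> in reference (ref count 2, used 1/2) -> match (matches: 4)
  'an' -> in reference (ref count 1, used 1/1) -> match (matches: 5)
Clipped matches: 5, Candidate length: 6
Precision = 5/6

5/6


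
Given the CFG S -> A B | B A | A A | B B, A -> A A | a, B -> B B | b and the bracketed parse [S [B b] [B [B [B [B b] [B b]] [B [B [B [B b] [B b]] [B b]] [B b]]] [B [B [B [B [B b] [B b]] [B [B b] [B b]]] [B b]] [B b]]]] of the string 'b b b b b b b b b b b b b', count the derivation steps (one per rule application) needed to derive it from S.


Every bracketed nonterminal node [X ...] in the tree is produced by exactly one rule application.
Reading the tree off as a leftmost derivation:
  Step 1: S  =>  B B   (applied S -> B B)
  Step 2: B B  =>  b B   (applied B -> b)
  Step 3: b B  =>  b B B   (applied B -> B B)
  Step 4: b B B  =>  b B B B   (applied B -> B B)
  Step 5: b B B B  =>  b B B B B   (applied B -> B B)
  Step 6: b B B B B  =>  b b B B B   (applied B -> b)
  Step 7: b b B B B  =>  b b b B B   (applied B -> b)
  Step 8: b b b B B  =>  b b b B B B   (applied B -> B B)
  Step 9: b b b B B B  =>  b b b B B B B   (applied B -> B B)
  Step 10: b b b B B B B  =>  b b b B B B B B   (applied B -> B B)
  Step 11: b b b B B B B B  =>  b b b b B B B B   (applied B -> b)
  Step 12: b b b b B B B B  =>  b b b b b B B B   (applied B -> b)
  Step 13: b b b b b B B B  =>  b b b b b b B B   (applied B -> b)
  Step 14: b b b b b b B B  =>  b b b b b b b B   (applied B -> b)
  Step 15: b b b b b b b B  =>  b b b b b b b B B   (applied B -> B B)
  Step 16: b b b b b b b B B  =>  b b b b b b b B B B   (applied B -> B B)
  Step 17: b b b b b b b B B B  =>  b b b b b b b B B B B   (applied B -> B B)
  Step 18: b b b b b b b B B B B  =>  b b b b b b b B B B B B   (applied B -> B B)
  Step 19: b b b b b b b B B B B B  =>  b b b b b b b b B B B B   (applied B -> b)
  Step 20: b b b b b b b b B B B B  =>  b b b b b b b b b B B B   (applied B -> b)
  Step 21: b b b b b b b b b B B B  =>  b b b b b b b b b B B B B   (applied B -> B B)
  Step 22: b b b b b b b b b B B B B  =>  b b b b b b b b b b B B B   (applied B -> b)
  Step 23: b b b b b b b b b b B B B  =>  b b b b b b b b b b b B B   (applied B -> b)
  Step 24: b b b b b b b b b b b B B  =>  b b b b b b b b b b b b B   (applied B -> b)
  Step 25: b b b b b b b b b b b b B  =>  b b b b b b b b b b b b b   (applied B -> b)
Final yield: b b b b b b b b b b b b b
Total rewrite steps: 25

25


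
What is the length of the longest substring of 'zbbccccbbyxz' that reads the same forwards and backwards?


Scanning 'zbbccccbbyxz' for palindromic substrings.
Substring at positions 1-8: 'bbccccbb'.
Check: reverse('bbccccbb') = 'bbccccbb' -> palindrome confirmed.
Neighbouring characters ('z' / 'y') break symmetry, so it cannot extend further.
No longer palindromic substring exists; longest length = 8

8
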